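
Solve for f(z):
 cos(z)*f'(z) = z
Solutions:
 f(z) = C1 + Integral(z/cos(z), z)


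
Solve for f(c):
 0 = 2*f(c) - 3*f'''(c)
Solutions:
 f(c) = C3*exp(2^(1/3)*3^(2/3)*c/3) + (C1*sin(2^(1/3)*3^(1/6)*c/2) + C2*cos(2^(1/3)*3^(1/6)*c/2))*exp(-2^(1/3)*3^(2/3)*c/6)


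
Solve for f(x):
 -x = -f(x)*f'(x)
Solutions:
 f(x) = -sqrt(C1 + x^2)
 f(x) = sqrt(C1 + x^2)


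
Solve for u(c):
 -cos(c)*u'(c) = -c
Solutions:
 u(c) = C1 + Integral(c/cos(c), c)


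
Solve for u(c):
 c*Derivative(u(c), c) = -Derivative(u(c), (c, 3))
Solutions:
 u(c) = C1 + Integral(C2*airyai(-c) + C3*airybi(-c), c)


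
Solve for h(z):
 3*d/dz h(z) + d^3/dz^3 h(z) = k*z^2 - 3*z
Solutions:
 h(z) = C1 + C2*sin(sqrt(3)*z) + C3*cos(sqrt(3)*z) + k*z^3/9 - 2*k*z/9 - z^2/2


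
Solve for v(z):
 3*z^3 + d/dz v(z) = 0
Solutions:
 v(z) = C1 - 3*z^4/4


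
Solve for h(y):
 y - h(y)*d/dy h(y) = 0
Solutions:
 h(y) = -sqrt(C1 + y^2)
 h(y) = sqrt(C1 + y^2)


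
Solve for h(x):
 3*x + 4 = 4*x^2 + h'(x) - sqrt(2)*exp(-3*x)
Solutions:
 h(x) = C1 - 4*x^3/3 + 3*x^2/2 + 4*x - sqrt(2)*exp(-3*x)/3


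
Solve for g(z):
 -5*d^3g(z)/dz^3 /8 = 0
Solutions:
 g(z) = C1 + C2*z + C3*z^2


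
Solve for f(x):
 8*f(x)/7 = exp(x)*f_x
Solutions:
 f(x) = C1*exp(-8*exp(-x)/7)


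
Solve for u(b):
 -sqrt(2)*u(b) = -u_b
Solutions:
 u(b) = C1*exp(sqrt(2)*b)


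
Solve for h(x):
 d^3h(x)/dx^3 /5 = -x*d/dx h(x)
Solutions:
 h(x) = C1 + Integral(C2*airyai(-5^(1/3)*x) + C3*airybi(-5^(1/3)*x), x)


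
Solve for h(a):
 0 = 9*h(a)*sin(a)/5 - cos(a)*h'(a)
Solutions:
 h(a) = C1/cos(a)^(9/5)


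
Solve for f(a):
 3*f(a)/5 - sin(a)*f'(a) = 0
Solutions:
 f(a) = C1*(cos(a) - 1)^(3/10)/(cos(a) + 1)^(3/10)


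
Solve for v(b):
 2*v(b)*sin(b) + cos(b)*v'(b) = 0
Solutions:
 v(b) = C1*cos(b)^2


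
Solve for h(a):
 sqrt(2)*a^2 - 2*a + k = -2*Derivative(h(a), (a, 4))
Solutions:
 h(a) = C1 + C2*a + C3*a^2 + C4*a^3 - sqrt(2)*a^6/720 + a^5/120 - a^4*k/48


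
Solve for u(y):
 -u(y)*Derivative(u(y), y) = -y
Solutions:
 u(y) = -sqrt(C1 + y^2)
 u(y) = sqrt(C1 + y^2)


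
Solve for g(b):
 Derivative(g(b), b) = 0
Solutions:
 g(b) = C1


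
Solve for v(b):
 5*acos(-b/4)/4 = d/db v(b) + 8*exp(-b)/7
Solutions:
 v(b) = C1 + 5*b*acos(-b/4)/4 + 5*sqrt(16 - b^2)/4 + 8*exp(-b)/7


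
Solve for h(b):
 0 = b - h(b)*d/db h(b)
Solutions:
 h(b) = -sqrt(C1 + b^2)
 h(b) = sqrt(C1 + b^2)


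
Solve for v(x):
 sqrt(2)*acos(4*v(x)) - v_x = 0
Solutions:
 Integral(1/acos(4*_y), (_y, v(x))) = C1 + sqrt(2)*x


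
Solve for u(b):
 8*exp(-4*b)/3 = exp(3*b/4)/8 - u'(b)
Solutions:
 u(b) = C1 + exp(3*b/4)/6 + 2*exp(-4*b)/3


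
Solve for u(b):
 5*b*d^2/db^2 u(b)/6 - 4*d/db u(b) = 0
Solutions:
 u(b) = C1 + C2*b^(29/5)


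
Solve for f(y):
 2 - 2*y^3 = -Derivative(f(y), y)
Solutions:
 f(y) = C1 + y^4/2 - 2*y


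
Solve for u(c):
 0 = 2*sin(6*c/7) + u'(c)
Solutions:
 u(c) = C1 + 7*cos(6*c/7)/3


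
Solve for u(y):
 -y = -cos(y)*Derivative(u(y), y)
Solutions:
 u(y) = C1 + Integral(y/cos(y), y)


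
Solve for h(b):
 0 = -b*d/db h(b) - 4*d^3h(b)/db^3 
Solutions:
 h(b) = C1 + Integral(C2*airyai(-2^(1/3)*b/2) + C3*airybi(-2^(1/3)*b/2), b)


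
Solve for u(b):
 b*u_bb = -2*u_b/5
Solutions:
 u(b) = C1 + C2*b^(3/5)


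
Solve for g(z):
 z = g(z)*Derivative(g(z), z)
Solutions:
 g(z) = -sqrt(C1 + z^2)
 g(z) = sqrt(C1 + z^2)


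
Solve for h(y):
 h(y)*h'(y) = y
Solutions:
 h(y) = -sqrt(C1 + y^2)
 h(y) = sqrt(C1 + y^2)


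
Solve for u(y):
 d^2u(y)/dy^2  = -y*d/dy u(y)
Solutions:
 u(y) = C1 + C2*erf(sqrt(2)*y/2)


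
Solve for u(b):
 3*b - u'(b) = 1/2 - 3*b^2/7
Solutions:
 u(b) = C1 + b^3/7 + 3*b^2/2 - b/2


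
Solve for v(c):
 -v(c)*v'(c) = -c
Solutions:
 v(c) = -sqrt(C1 + c^2)
 v(c) = sqrt(C1 + c^2)


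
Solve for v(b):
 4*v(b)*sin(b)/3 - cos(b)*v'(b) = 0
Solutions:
 v(b) = C1/cos(b)^(4/3)


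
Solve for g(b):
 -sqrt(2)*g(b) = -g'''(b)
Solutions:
 g(b) = C3*exp(2^(1/6)*b) + (C1*sin(2^(1/6)*sqrt(3)*b/2) + C2*cos(2^(1/6)*sqrt(3)*b/2))*exp(-2^(1/6)*b/2)


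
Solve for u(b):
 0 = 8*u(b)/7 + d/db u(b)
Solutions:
 u(b) = C1*exp(-8*b/7)


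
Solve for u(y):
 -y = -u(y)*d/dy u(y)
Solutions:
 u(y) = -sqrt(C1 + y^2)
 u(y) = sqrt(C1 + y^2)


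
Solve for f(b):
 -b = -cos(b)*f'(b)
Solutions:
 f(b) = C1 + Integral(b/cos(b), b)


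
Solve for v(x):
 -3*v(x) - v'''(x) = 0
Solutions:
 v(x) = C3*exp(-3^(1/3)*x) + (C1*sin(3^(5/6)*x/2) + C2*cos(3^(5/6)*x/2))*exp(3^(1/3)*x/2)


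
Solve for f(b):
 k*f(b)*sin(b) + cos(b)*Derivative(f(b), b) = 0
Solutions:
 f(b) = C1*exp(k*log(cos(b)))


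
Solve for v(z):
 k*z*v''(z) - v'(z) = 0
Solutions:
 v(z) = C1 + z^(((re(k) + 1)*re(k) + im(k)^2)/(re(k)^2 + im(k)^2))*(C2*sin(log(z)*Abs(im(k))/(re(k)^2 + im(k)^2)) + C3*cos(log(z)*im(k)/(re(k)^2 + im(k)^2)))


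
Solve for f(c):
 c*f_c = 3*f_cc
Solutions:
 f(c) = C1 + C2*erfi(sqrt(6)*c/6)


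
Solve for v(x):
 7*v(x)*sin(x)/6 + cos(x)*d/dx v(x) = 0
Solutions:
 v(x) = C1*cos(x)^(7/6)


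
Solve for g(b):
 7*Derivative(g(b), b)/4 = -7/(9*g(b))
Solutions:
 g(b) = -sqrt(C1 - 8*b)/3
 g(b) = sqrt(C1 - 8*b)/3


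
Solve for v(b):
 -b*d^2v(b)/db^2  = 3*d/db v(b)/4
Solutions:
 v(b) = C1 + C2*b^(1/4)


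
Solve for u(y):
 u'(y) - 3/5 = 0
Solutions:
 u(y) = C1 + 3*y/5


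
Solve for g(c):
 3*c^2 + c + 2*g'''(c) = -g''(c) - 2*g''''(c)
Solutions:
 g(c) = C1 + C2*c - c^4/4 + 11*c^3/6 - 5*c^2 + (C3*sin(c/2) + C4*cos(c/2))*exp(-c/2)


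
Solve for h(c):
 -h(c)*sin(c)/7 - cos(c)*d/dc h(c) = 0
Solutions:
 h(c) = C1*cos(c)^(1/7)


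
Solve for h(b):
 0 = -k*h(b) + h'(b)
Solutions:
 h(b) = C1*exp(b*k)


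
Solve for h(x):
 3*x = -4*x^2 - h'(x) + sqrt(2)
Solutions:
 h(x) = C1 - 4*x^3/3 - 3*x^2/2 + sqrt(2)*x


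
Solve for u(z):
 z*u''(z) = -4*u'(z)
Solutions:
 u(z) = C1 + C2/z^3


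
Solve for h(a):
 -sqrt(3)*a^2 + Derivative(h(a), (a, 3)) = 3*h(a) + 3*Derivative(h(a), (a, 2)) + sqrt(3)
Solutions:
 h(a) = C1*exp(a*(-2^(2/3)*(sqrt(21) + 5)^(1/3)/4 - 2^(1/3)/(2*(sqrt(21) + 5)^(1/3)) + 1))*sin(2^(1/3)*sqrt(3)*a*(-2^(1/3)*(sqrt(21) + 5)^(1/3) + 2/(sqrt(21) + 5)^(1/3))/4) + C2*exp(a*(-2^(2/3)*(sqrt(21) + 5)^(1/3)/4 - 2^(1/3)/(2*(sqrt(21) + 5)^(1/3)) + 1))*cos(2^(1/3)*sqrt(3)*a*(-2^(1/3)*(sqrt(21) + 5)^(1/3) + 2/(sqrt(21) + 5)^(1/3))/4) + C3*exp(a*(2^(1/3)/(sqrt(21) + 5)^(1/3) + 1 + 2^(2/3)*(sqrt(21) + 5)^(1/3)/2)) - sqrt(3)*a^2/3 + sqrt(3)/3


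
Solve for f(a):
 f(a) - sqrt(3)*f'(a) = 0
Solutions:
 f(a) = C1*exp(sqrt(3)*a/3)


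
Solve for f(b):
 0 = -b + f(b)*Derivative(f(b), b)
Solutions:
 f(b) = -sqrt(C1 + b^2)
 f(b) = sqrt(C1 + b^2)


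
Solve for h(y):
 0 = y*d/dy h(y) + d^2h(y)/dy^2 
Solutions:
 h(y) = C1 + C2*erf(sqrt(2)*y/2)


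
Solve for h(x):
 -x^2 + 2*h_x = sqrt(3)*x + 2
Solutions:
 h(x) = C1 + x^3/6 + sqrt(3)*x^2/4 + x


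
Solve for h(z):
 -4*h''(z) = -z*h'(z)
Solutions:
 h(z) = C1 + C2*erfi(sqrt(2)*z/4)


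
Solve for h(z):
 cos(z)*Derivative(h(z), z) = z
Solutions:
 h(z) = C1 + Integral(z/cos(z), z)


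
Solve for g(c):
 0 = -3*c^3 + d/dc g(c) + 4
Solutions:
 g(c) = C1 + 3*c^4/4 - 4*c


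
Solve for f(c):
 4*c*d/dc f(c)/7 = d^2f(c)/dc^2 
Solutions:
 f(c) = C1 + C2*erfi(sqrt(14)*c/7)


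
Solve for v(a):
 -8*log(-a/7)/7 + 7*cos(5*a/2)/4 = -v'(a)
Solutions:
 v(a) = C1 + 8*a*log(-a)/7 - 8*a*log(7)/7 - 8*a/7 - 7*sin(5*a/2)/10


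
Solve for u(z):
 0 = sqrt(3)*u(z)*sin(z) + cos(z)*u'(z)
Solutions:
 u(z) = C1*cos(z)^(sqrt(3))


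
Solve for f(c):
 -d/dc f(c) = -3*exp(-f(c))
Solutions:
 f(c) = log(C1 + 3*c)


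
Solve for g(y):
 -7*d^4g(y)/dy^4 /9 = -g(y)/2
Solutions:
 g(y) = C1*exp(-14^(3/4)*sqrt(3)*y/14) + C2*exp(14^(3/4)*sqrt(3)*y/14) + C3*sin(14^(3/4)*sqrt(3)*y/14) + C4*cos(14^(3/4)*sqrt(3)*y/14)


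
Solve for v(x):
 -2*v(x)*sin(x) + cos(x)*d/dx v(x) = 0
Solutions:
 v(x) = C1/cos(x)^2


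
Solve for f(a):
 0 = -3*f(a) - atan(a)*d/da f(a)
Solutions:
 f(a) = C1*exp(-3*Integral(1/atan(a), a))


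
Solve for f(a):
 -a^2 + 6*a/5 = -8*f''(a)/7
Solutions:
 f(a) = C1 + C2*a + 7*a^4/96 - 7*a^3/40


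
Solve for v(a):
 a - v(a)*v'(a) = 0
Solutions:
 v(a) = -sqrt(C1 + a^2)
 v(a) = sqrt(C1 + a^2)


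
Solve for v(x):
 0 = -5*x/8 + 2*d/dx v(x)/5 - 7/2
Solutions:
 v(x) = C1 + 25*x^2/32 + 35*x/4


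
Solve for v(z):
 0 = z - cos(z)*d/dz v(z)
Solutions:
 v(z) = C1 + Integral(z/cos(z), z)


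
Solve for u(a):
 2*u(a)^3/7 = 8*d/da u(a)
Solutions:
 u(a) = -sqrt(14)*sqrt(-1/(C1 + a))
 u(a) = sqrt(14)*sqrt(-1/(C1 + a))


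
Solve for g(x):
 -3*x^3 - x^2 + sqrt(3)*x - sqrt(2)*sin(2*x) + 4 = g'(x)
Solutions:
 g(x) = C1 - 3*x^4/4 - x^3/3 + sqrt(3)*x^2/2 + 4*x + sqrt(2)*cos(2*x)/2


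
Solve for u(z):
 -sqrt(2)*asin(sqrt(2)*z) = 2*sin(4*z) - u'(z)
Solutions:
 u(z) = C1 + sqrt(2)*(z*asin(sqrt(2)*z) + sqrt(2)*sqrt(1 - 2*z^2)/2) - cos(4*z)/2


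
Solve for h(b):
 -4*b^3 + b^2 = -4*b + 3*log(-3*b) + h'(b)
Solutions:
 h(b) = C1 - b^4 + b^3/3 + 2*b^2 - 3*b*log(-b) + 3*b*(1 - log(3))


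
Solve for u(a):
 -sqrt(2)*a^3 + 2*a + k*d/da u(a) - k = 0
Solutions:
 u(a) = C1 + sqrt(2)*a^4/(4*k) - a^2/k + a


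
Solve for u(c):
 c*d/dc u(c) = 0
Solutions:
 u(c) = C1


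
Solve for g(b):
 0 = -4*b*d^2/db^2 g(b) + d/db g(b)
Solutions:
 g(b) = C1 + C2*b^(5/4)


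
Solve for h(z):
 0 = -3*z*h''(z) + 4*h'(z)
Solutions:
 h(z) = C1 + C2*z^(7/3)


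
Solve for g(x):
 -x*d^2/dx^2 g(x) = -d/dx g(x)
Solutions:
 g(x) = C1 + C2*x^2


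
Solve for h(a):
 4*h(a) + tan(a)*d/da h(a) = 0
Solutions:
 h(a) = C1/sin(a)^4


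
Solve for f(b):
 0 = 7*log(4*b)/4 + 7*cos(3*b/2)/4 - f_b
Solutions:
 f(b) = C1 + 7*b*log(b)/4 - 7*b/4 + 7*b*log(2)/2 + 7*sin(3*b/2)/6


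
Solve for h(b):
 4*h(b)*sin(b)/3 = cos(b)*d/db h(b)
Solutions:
 h(b) = C1/cos(b)^(4/3)


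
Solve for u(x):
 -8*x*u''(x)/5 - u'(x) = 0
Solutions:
 u(x) = C1 + C2*x^(3/8)


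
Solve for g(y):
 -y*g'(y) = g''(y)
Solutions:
 g(y) = C1 + C2*erf(sqrt(2)*y/2)


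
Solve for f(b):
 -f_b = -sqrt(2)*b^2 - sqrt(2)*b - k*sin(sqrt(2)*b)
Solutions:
 f(b) = C1 + sqrt(2)*b^3/3 + sqrt(2)*b^2/2 - sqrt(2)*k*cos(sqrt(2)*b)/2


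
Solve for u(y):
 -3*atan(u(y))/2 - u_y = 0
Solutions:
 Integral(1/atan(_y), (_y, u(y))) = C1 - 3*y/2


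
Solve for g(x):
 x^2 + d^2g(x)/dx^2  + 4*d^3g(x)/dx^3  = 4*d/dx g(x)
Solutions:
 g(x) = C1 + C2*exp(x*(-1 + sqrt(65))/8) + C3*exp(-x*(1 + sqrt(65))/8) + x^3/12 + x^2/16 + 17*x/32


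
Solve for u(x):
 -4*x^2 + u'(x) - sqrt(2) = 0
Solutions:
 u(x) = C1 + 4*x^3/3 + sqrt(2)*x


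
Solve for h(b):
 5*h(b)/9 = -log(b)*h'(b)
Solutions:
 h(b) = C1*exp(-5*li(b)/9)


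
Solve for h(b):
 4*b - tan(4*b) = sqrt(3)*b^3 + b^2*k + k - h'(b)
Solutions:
 h(b) = C1 + sqrt(3)*b^4/4 + b^3*k/3 - 2*b^2 + b*k - log(cos(4*b))/4


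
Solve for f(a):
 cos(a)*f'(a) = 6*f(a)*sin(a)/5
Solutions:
 f(a) = C1/cos(a)^(6/5)


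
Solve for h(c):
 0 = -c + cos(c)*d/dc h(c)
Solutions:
 h(c) = C1 + Integral(c/cos(c), c)


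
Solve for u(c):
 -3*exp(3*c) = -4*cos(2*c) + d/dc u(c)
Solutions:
 u(c) = C1 - exp(3*c) + 2*sin(2*c)


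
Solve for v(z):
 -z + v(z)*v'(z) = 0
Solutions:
 v(z) = -sqrt(C1 + z^2)
 v(z) = sqrt(C1 + z^2)


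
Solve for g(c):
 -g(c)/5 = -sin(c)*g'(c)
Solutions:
 g(c) = C1*(cos(c) - 1)^(1/10)/(cos(c) + 1)^(1/10)


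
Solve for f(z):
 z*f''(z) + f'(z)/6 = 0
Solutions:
 f(z) = C1 + C2*z^(5/6)


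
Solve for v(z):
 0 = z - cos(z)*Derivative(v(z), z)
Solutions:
 v(z) = C1 + Integral(z/cos(z), z)


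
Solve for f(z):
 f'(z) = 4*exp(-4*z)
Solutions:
 f(z) = C1 - exp(-4*z)


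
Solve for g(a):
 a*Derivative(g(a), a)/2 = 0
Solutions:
 g(a) = C1


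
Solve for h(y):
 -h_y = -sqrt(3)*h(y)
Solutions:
 h(y) = C1*exp(sqrt(3)*y)


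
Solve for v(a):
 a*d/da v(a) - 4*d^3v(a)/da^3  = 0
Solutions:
 v(a) = C1 + Integral(C2*airyai(2^(1/3)*a/2) + C3*airybi(2^(1/3)*a/2), a)


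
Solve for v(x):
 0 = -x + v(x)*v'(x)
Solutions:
 v(x) = -sqrt(C1 + x^2)
 v(x) = sqrt(C1 + x^2)


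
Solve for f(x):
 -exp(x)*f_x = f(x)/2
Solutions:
 f(x) = C1*exp(exp(-x)/2)


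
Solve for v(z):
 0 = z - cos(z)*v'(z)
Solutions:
 v(z) = C1 + Integral(z/cos(z), z)


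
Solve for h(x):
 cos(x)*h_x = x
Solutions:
 h(x) = C1 + Integral(x/cos(x), x)


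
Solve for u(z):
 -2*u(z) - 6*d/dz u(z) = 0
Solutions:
 u(z) = C1*exp(-z/3)


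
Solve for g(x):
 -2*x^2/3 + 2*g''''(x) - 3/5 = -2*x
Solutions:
 g(x) = C1 + C2*x + C3*x^2 + C4*x^3 + x^6/1080 - x^5/120 + x^4/80


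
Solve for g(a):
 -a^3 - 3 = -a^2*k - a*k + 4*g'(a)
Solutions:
 g(a) = C1 - a^4/16 + a^3*k/12 + a^2*k/8 - 3*a/4


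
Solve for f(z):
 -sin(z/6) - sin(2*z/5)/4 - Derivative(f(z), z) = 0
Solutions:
 f(z) = C1 + 6*cos(z/6) + 5*cos(2*z/5)/8


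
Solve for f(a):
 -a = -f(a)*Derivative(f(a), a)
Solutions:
 f(a) = -sqrt(C1 + a^2)
 f(a) = sqrt(C1 + a^2)


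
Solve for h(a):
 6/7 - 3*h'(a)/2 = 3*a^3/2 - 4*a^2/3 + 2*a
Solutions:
 h(a) = C1 - a^4/4 + 8*a^3/27 - 2*a^2/3 + 4*a/7


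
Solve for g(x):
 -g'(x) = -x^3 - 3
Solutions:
 g(x) = C1 + x^4/4 + 3*x


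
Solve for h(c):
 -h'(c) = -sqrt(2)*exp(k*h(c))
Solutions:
 h(c) = Piecewise((log(-1/(C1*k + sqrt(2)*c*k))/k, Ne(k, 0)), (nan, True))
 h(c) = Piecewise((C1 + sqrt(2)*c, Eq(k, 0)), (nan, True))


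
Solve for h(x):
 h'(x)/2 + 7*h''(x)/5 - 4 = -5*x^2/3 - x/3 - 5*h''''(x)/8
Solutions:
 h(x) = C1 + C2*exp(-6^(1/3)*x*(-(225 + sqrt(182337))^(1/3) + 28*6^(1/3)/(225 + sqrt(182337))^(1/3))/30)*sin(2^(1/3)*3^(1/6)*x*(84*2^(1/3)/(225 + sqrt(182337))^(1/3) + 3^(2/3)*(225 + sqrt(182337))^(1/3))/30) + C3*exp(-6^(1/3)*x*(-(225 + sqrt(182337))^(1/3) + 28*6^(1/3)/(225 + sqrt(182337))^(1/3))/30)*cos(2^(1/3)*3^(1/6)*x*(84*2^(1/3)/(225 + sqrt(182337))^(1/3) + 3^(2/3)*(225 + sqrt(182337))^(1/3))/30) + C4*exp(6^(1/3)*x*(-(225 + sqrt(182337))^(1/3) + 28*6^(1/3)/(225 + sqrt(182337))^(1/3))/15) - 10*x^3/9 + 9*x^2 - 212*x/5


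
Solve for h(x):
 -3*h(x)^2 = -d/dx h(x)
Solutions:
 h(x) = -1/(C1 + 3*x)


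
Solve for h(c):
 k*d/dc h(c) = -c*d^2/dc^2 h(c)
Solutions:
 h(c) = C1 + c^(1 - re(k))*(C2*sin(log(c)*Abs(im(k))) + C3*cos(log(c)*im(k)))


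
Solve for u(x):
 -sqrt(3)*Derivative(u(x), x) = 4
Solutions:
 u(x) = C1 - 4*sqrt(3)*x/3


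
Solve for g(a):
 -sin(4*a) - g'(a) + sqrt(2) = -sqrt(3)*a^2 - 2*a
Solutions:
 g(a) = C1 + sqrt(3)*a^3/3 + a^2 + sqrt(2)*a + cos(4*a)/4


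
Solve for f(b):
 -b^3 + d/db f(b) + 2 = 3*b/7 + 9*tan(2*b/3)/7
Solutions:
 f(b) = C1 + b^4/4 + 3*b^2/14 - 2*b - 27*log(cos(2*b/3))/14


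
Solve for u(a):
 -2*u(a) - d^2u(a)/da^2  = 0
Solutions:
 u(a) = C1*sin(sqrt(2)*a) + C2*cos(sqrt(2)*a)


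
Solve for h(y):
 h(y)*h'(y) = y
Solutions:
 h(y) = -sqrt(C1 + y^2)
 h(y) = sqrt(C1 + y^2)


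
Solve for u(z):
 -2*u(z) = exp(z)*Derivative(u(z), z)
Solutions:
 u(z) = C1*exp(2*exp(-z))


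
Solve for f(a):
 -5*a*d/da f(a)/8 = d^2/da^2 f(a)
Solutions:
 f(a) = C1 + C2*erf(sqrt(5)*a/4)


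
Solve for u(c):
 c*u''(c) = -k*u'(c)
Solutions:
 u(c) = C1 + c^(1 - re(k))*(C2*sin(log(c)*Abs(im(k))) + C3*cos(log(c)*im(k)))


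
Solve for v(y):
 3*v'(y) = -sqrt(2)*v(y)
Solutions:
 v(y) = C1*exp(-sqrt(2)*y/3)


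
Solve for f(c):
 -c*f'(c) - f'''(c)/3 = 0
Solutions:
 f(c) = C1 + Integral(C2*airyai(-3^(1/3)*c) + C3*airybi(-3^(1/3)*c), c)


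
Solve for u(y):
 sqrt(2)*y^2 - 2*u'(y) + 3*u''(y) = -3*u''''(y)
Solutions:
 u(y) = C1 + C2*exp(3^(1/3)*y*(-(3 + 2*sqrt(3))^(1/3) + 3^(1/3)/(3 + 2*sqrt(3))^(1/3))/6)*sin(3^(1/6)*y*(3/(3 + 2*sqrt(3))^(1/3) + 3^(2/3)*(3 + 2*sqrt(3))^(1/3))/6) + C3*exp(3^(1/3)*y*(-(3 + 2*sqrt(3))^(1/3) + 3^(1/3)/(3 + 2*sqrt(3))^(1/3))/6)*cos(3^(1/6)*y*(3/(3 + 2*sqrt(3))^(1/3) + 3^(2/3)*(3 + 2*sqrt(3))^(1/3))/6) + C4*exp(-3^(1/3)*y*(-(3 + 2*sqrt(3))^(1/3) + 3^(1/3)/(3 + 2*sqrt(3))^(1/3))/3) + sqrt(2)*y^3/6 + 3*sqrt(2)*y^2/4 + 9*sqrt(2)*y/4


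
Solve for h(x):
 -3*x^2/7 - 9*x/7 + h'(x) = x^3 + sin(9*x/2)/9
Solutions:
 h(x) = C1 + x^4/4 + x^3/7 + 9*x^2/14 - 2*cos(9*x/2)/81


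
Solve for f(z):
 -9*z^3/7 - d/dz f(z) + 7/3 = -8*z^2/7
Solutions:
 f(z) = C1 - 9*z^4/28 + 8*z^3/21 + 7*z/3


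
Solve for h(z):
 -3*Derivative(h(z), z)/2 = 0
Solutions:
 h(z) = C1


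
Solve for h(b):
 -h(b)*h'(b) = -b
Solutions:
 h(b) = -sqrt(C1 + b^2)
 h(b) = sqrt(C1 + b^2)


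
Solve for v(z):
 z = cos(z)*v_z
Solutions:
 v(z) = C1 + Integral(z/cos(z), z)


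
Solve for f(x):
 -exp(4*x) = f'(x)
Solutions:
 f(x) = C1 - exp(4*x)/4


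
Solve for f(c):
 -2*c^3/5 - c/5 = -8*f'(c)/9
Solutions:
 f(c) = C1 + 9*c^4/80 + 9*c^2/80


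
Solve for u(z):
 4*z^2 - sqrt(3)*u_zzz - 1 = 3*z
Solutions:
 u(z) = C1 + C2*z + C3*z^2 + sqrt(3)*z^5/45 - sqrt(3)*z^4/24 - sqrt(3)*z^3/18


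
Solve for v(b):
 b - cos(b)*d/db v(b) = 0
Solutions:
 v(b) = C1 + Integral(b/cos(b), b)


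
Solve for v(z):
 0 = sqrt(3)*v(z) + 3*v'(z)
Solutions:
 v(z) = C1*exp(-sqrt(3)*z/3)


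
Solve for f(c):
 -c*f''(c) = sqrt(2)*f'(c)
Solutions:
 f(c) = C1 + C2*c^(1 - sqrt(2))


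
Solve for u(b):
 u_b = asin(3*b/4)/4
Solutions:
 u(b) = C1 + b*asin(3*b/4)/4 + sqrt(16 - 9*b^2)/12


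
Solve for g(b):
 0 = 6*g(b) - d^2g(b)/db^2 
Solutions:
 g(b) = C1*exp(-sqrt(6)*b) + C2*exp(sqrt(6)*b)


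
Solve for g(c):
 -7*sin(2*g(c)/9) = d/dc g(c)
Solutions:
 7*c + 9*log(cos(2*g(c)/9) - 1)/4 - 9*log(cos(2*g(c)/9) + 1)/4 = C1


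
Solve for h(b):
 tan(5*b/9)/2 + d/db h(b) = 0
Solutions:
 h(b) = C1 + 9*log(cos(5*b/9))/10


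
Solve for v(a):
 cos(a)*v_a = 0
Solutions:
 v(a) = C1


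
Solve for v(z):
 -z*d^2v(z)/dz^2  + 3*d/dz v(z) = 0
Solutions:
 v(z) = C1 + C2*z^4


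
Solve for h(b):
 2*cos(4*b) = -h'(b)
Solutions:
 h(b) = C1 - sin(4*b)/2


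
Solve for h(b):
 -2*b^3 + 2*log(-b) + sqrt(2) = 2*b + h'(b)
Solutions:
 h(b) = C1 - b^4/2 - b^2 + 2*b*log(-b) + b*(-2 + sqrt(2))


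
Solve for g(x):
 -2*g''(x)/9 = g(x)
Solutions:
 g(x) = C1*sin(3*sqrt(2)*x/2) + C2*cos(3*sqrt(2)*x/2)


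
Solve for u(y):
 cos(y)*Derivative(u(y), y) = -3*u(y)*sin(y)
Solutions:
 u(y) = C1*cos(y)^3


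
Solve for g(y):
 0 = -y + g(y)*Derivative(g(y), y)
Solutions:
 g(y) = -sqrt(C1 + y^2)
 g(y) = sqrt(C1 + y^2)


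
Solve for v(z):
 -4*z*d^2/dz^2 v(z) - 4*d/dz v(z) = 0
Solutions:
 v(z) = C1 + C2*log(z)


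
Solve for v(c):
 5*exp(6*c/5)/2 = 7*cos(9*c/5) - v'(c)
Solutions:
 v(c) = C1 - 25*exp(6*c/5)/12 + 35*sin(9*c/5)/9


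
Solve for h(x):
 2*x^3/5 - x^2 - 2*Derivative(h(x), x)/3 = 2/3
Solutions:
 h(x) = C1 + 3*x^4/20 - x^3/2 - x


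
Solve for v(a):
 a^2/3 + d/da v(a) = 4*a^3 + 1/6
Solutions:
 v(a) = C1 + a^4 - a^3/9 + a/6


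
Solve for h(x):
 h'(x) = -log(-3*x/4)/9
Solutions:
 h(x) = C1 - x*log(-x)/9 + x*(-log(3) + 1 + 2*log(2))/9


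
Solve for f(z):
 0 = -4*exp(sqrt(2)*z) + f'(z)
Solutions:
 f(z) = C1 + 2*sqrt(2)*exp(sqrt(2)*z)


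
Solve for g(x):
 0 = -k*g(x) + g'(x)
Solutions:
 g(x) = C1*exp(k*x)


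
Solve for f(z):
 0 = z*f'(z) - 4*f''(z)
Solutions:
 f(z) = C1 + C2*erfi(sqrt(2)*z/4)


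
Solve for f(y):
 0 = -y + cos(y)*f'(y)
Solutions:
 f(y) = C1 + Integral(y/cos(y), y)


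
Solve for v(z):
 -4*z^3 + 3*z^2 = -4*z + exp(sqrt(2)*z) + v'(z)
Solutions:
 v(z) = C1 - z^4 + z^3 + 2*z^2 - sqrt(2)*exp(sqrt(2)*z)/2


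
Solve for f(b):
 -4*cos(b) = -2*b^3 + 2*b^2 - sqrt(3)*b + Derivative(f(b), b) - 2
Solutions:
 f(b) = C1 + b^4/2 - 2*b^3/3 + sqrt(3)*b^2/2 + 2*b - 4*sin(b)


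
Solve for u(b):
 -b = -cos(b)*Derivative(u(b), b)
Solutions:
 u(b) = C1 + Integral(b/cos(b), b)


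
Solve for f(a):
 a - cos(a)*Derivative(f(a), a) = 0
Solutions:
 f(a) = C1 + Integral(a/cos(a), a)


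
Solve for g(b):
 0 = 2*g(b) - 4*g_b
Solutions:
 g(b) = C1*exp(b/2)


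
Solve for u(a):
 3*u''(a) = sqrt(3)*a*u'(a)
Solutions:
 u(a) = C1 + C2*erfi(sqrt(2)*3^(3/4)*a/6)


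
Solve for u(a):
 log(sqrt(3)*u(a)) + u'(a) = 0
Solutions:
 2*Integral(1/(2*log(_y) + log(3)), (_y, u(a))) = C1 - a


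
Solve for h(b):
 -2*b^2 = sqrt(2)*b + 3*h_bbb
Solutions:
 h(b) = C1 + C2*b + C3*b^2 - b^5/90 - sqrt(2)*b^4/72


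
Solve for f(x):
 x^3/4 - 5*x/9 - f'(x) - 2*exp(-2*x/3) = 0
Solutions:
 f(x) = C1 + x^4/16 - 5*x^2/18 + 3*exp(-2*x/3)


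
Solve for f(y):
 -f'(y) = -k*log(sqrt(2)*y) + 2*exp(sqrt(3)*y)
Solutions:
 f(y) = C1 + k*y*log(y) + k*y*(-1 + log(2)/2) - 2*sqrt(3)*exp(sqrt(3)*y)/3


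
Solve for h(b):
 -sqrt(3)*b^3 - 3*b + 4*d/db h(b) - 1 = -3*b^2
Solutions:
 h(b) = C1 + sqrt(3)*b^4/16 - b^3/4 + 3*b^2/8 + b/4


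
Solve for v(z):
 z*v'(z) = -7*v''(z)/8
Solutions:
 v(z) = C1 + C2*erf(2*sqrt(7)*z/7)


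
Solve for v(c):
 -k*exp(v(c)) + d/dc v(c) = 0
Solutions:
 v(c) = log(-1/(C1 + c*k))


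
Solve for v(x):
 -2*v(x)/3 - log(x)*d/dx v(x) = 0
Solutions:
 v(x) = C1*exp(-2*li(x)/3)


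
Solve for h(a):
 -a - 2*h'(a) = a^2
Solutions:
 h(a) = C1 - a^3/6 - a^2/4


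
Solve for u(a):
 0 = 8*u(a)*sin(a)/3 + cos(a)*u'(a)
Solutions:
 u(a) = C1*cos(a)^(8/3)


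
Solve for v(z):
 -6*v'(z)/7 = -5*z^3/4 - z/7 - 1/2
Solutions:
 v(z) = C1 + 35*z^4/96 + z^2/12 + 7*z/12


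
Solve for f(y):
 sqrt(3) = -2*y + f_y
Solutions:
 f(y) = C1 + y^2 + sqrt(3)*y


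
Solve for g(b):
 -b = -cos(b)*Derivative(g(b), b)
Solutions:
 g(b) = C1 + Integral(b/cos(b), b)


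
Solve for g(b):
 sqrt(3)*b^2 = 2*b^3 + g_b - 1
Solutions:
 g(b) = C1 - b^4/2 + sqrt(3)*b^3/3 + b


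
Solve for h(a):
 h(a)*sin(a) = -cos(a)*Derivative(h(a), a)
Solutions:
 h(a) = C1*cos(a)


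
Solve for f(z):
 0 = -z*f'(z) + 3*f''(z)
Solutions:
 f(z) = C1 + C2*erfi(sqrt(6)*z/6)


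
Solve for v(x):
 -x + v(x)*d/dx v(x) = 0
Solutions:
 v(x) = -sqrt(C1 + x^2)
 v(x) = sqrt(C1 + x^2)


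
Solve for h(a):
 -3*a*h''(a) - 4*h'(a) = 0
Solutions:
 h(a) = C1 + C2/a^(1/3)


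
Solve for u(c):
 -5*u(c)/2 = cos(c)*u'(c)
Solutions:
 u(c) = C1*(sin(c) - 1)^(5/4)/(sin(c) + 1)^(5/4)


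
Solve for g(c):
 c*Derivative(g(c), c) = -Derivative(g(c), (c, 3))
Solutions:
 g(c) = C1 + Integral(C2*airyai(-c) + C3*airybi(-c), c)


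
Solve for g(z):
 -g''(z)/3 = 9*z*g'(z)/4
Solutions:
 g(z) = C1 + C2*erf(3*sqrt(6)*z/4)


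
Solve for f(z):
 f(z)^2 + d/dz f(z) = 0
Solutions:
 f(z) = 1/(C1 + z)


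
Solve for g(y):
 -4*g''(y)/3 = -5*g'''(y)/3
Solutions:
 g(y) = C1 + C2*y + C3*exp(4*y/5)


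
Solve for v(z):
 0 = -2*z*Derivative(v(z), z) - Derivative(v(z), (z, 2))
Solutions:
 v(z) = C1 + C2*erf(z)


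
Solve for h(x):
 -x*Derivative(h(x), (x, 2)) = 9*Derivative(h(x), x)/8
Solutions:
 h(x) = C1 + C2/x^(1/8)


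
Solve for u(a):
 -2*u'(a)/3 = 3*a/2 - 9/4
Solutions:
 u(a) = C1 - 9*a^2/8 + 27*a/8


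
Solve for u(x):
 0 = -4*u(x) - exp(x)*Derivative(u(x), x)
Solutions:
 u(x) = C1*exp(4*exp(-x))


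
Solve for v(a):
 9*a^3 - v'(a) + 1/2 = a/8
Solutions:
 v(a) = C1 + 9*a^4/4 - a^2/16 + a/2


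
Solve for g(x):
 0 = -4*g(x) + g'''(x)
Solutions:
 g(x) = C3*exp(2^(2/3)*x) + (C1*sin(2^(2/3)*sqrt(3)*x/2) + C2*cos(2^(2/3)*sqrt(3)*x/2))*exp(-2^(2/3)*x/2)


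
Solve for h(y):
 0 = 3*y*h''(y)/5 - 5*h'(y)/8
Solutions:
 h(y) = C1 + C2*y^(49/24)


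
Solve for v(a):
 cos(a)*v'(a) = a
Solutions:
 v(a) = C1 + Integral(a/cos(a), a)


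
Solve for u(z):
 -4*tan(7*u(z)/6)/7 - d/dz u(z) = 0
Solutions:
 u(z) = -6*asin(C1*exp(-2*z/3))/7 + 6*pi/7
 u(z) = 6*asin(C1*exp(-2*z/3))/7


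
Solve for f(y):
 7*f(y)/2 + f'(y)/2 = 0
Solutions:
 f(y) = C1*exp(-7*y)


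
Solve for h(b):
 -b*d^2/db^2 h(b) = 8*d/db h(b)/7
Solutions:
 h(b) = C1 + C2/b^(1/7)


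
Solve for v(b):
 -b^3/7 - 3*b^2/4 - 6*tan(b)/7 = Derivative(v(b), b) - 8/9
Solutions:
 v(b) = C1 - b^4/28 - b^3/4 + 8*b/9 + 6*log(cos(b))/7


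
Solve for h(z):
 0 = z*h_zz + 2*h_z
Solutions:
 h(z) = C1 + C2/z


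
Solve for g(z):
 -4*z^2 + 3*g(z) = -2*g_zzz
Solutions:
 g(z) = C3*exp(-2^(2/3)*3^(1/3)*z/2) + 4*z^2/3 + (C1*sin(2^(2/3)*3^(5/6)*z/4) + C2*cos(2^(2/3)*3^(5/6)*z/4))*exp(2^(2/3)*3^(1/3)*z/4)


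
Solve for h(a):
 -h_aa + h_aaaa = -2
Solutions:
 h(a) = C1 + C2*a + C3*exp(-a) + C4*exp(a) + a^2


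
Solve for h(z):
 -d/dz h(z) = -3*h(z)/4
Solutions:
 h(z) = C1*exp(3*z/4)


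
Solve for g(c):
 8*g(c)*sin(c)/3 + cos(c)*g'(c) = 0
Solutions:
 g(c) = C1*cos(c)^(8/3)


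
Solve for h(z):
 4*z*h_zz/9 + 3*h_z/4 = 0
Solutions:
 h(z) = C1 + C2/z^(11/16)


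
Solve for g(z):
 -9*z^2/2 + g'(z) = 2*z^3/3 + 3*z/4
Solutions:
 g(z) = C1 + z^4/6 + 3*z^3/2 + 3*z^2/8


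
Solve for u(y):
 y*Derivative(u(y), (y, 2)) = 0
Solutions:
 u(y) = C1 + C2*y


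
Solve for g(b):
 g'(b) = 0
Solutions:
 g(b) = C1


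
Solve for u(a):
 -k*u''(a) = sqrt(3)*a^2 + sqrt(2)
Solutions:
 u(a) = C1 + C2*a - sqrt(3)*a^4/(12*k) - sqrt(2)*a^2/(2*k)


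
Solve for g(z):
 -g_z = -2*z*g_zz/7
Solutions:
 g(z) = C1 + C2*z^(9/2)


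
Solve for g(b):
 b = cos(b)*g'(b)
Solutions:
 g(b) = C1 + Integral(b/cos(b), b)


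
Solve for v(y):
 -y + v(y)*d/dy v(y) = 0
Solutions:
 v(y) = -sqrt(C1 + y^2)
 v(y) = sqrt(C1 + y^2)


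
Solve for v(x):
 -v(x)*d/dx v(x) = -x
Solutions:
 v(x) = -sqrt(C1 + x^2)
 v(x) = sqrt(C1 + x^2)


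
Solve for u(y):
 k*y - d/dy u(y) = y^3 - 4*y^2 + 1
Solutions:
 u(y) = C1 + k*y^2/2 - y^4/4 + 4*y^3/3 - y


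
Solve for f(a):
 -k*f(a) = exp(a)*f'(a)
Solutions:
 f(a) = C1*exp(k*exp(-a))


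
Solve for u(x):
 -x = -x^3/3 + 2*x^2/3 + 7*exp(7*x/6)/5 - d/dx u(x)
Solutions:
 u(x) = C1 - x^4/12 + 2*x^3/9 + x^2/2 + 6*exp(7*x/6)/5


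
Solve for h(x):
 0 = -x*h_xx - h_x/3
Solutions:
 h(x) = C1 + C2*x^(2/3)


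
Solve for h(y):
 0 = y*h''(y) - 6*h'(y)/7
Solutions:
 h(y) = C1 + C2*y^(13/7)


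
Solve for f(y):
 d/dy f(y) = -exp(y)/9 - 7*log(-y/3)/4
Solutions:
 f(y) = C1 - 7*y*log(-y)/4 + 7*y*(1 + log(3))/4 - exp(y)/9


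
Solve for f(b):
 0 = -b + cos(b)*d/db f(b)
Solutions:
 f(b) = C1 + Integral(b/cos(b), b)


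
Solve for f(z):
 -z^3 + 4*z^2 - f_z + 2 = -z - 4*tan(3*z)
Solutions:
 f(z) = C1 - z^4/4 + 4*z^3/3 + z^2/2 + 2*z - 4*log(cos(3*z))/3


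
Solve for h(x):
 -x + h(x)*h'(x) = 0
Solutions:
 h(x) = -sqrt(C1 + x^2)
 h(x) = sqrt(C1 + x^2)


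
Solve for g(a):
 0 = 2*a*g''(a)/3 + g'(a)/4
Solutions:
 g(a) = C1 + C2*a^(5/8)


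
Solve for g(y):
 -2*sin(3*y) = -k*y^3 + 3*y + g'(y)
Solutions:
 g(y) = C1 + k*y^4/4 - 3*y^2/2 + 2*cos(3*y)/3


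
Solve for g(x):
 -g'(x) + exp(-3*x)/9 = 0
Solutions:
 g(x) = C1 - exp(-3*x)/27


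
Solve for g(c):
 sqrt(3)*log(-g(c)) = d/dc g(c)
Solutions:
 -li(-g(c)) = C1 + sqrt(3)*c


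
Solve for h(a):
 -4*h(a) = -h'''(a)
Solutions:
 h(a) = C3*exp(2^(2/3)*a) + (C1*sin(2^(2/3)*sqrt(3)*a/2) + C2*cos(2^(2/3)*sqrt(3)*a/2))*exp(-2^(2/3)*a/2)


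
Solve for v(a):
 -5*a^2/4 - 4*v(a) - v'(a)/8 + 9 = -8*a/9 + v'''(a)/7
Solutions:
 v(a) = C1*exp(-21^(1/3)*a*(-8*(18 + sqrt(331818)/32)^(1/3) + 21^(1/3)/(18 + sqrt(331818)/32)^(1/3))/48)*sin(sqrt(3)*a*(21/(378 + 21*sqrt(331818)/32)^(1/3) + 8*(378 + 21*sqrt(331818)/32)^(1/3))/48) + C2*exp(-21^(1/3)*a*(-8*(18 + sqrt(331818)/32)^(1/3) + 21^(1/3)/(18 + sqrt(331818)/32)^(1/3))/48)*cos(sqrt(3)*a*(21/(378 + 21*sqrt(331818)/32)^(1/3) + 8*(378 + 21*sqrt(331818)/32)^(1/3))/48) + C3*exp(21^(1/3)*a*(-8*(18 + sqrt(331818)/32)^(1/3) + 21^(1/3)/(18 + sqrt(331818)/32)^(1/3))/24) - 5*a^2/16 + 557*a/2304 + 165331/73728


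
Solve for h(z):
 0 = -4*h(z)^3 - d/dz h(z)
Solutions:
 h(z) = -sqrt(2)*sqrt(-1/(C1 - 4*z))/2
 h(z) = sqrt(2)*sqrt(-1/(C1 - 4*z))/2


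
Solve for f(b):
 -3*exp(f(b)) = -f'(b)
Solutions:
 f(b) = log(-1/(C1 + 3*b))


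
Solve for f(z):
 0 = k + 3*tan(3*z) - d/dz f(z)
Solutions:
 f(z) = C1 + k*z - log(cos(3*z))


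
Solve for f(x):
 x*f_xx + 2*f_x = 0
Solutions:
 f(x) = C1 + C2/x


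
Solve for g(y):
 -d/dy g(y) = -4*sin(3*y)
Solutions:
 g(y) = C1 - 4*cos(3*y)/3


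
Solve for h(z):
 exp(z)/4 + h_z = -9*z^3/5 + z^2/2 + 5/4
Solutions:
 h(z) = C1 - 9*z^4/20 + z^3/6 + 5*z/4 - exp(z)/4


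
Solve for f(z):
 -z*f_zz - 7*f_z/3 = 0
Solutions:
 f(z) = C1 + C2/z^(4/3)


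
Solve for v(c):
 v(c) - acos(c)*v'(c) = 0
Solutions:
 v(c) = C1*exp(Integral(1/acos(c), c))


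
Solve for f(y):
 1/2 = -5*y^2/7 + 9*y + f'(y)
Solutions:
 f(y) = C1 + 5*y^3/21 - 9*y^2/2 + y/2


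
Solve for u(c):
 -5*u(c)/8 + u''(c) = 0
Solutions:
 u(c) = C1*exp(-sqrt(10)*c/4) + C2*exp(sqrt(10)*c/4)


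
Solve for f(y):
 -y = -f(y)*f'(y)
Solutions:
 f(y) = -sqrt(C1 + y^2)
 f(y) = sqrt(C1 + y^2)


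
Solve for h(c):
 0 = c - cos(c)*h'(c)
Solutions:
 h(c) = C1 + Integral(c/cos(c), c)


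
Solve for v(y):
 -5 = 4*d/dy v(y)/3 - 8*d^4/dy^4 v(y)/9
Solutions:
 v(y) = C1 + C4*exp(2^(2/3)*3^(1/3)*y/2) - 15*y/4 + (C2*sin(2^(2/3)*3^(5/6)*y/4) + C3*cos(2^(2/3)*3^(5/6)*y/4))*exp(-2^(2/3)*3^(1/3)*y/4)


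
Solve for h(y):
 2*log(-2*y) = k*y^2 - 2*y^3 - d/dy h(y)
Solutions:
 h(y) = C1 + k*y^3/3 - y^4/2 - 2*y*log(-y) + 2*y*(1 - log(2))


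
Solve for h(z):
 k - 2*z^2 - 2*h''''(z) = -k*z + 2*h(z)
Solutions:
 h(z) = k*z/2 + k/2 - z^2 + (C1*sin(sqrt(2)*z/2) + C2*cos(sqrt(2)*z/2))*exp(-sqrt(2)*z/2) + (C3*sin(sqrt(2)*z/2) + C4*cos(sqrt(2)*z/2))*exp(sqrt(2)*z/2)


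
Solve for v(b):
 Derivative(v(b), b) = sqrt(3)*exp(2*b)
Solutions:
 v(b) = C1 + sqrt(3)*exp(2*b)/2


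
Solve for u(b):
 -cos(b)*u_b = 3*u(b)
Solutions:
 u(b) = C1*(sin(b) - 1)^(3/2)/(sin(b) + 1)^(3/2)


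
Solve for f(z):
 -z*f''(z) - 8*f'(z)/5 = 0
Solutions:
 f(z) = C1 + C2/z^(3/5)


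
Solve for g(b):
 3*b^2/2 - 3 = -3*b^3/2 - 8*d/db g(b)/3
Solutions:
 g(b) = C1 - 9*b^4/64 - 3*b^3/16 + 9*b/8


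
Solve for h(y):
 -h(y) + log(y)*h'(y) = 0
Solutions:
 h(y) = C1*exp(li(y))


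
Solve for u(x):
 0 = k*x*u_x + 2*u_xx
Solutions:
 u(x) = Piecewise((-sqrt(pi)*C1*erf(sqrt(k)*x/2)/sqrt(k) - C2, (k > 0) | (k < 0)), (-C1*x - C2, True))


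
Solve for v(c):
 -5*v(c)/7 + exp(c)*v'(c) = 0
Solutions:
 v(c) = C1*exp(-5*exp(-c)/7)


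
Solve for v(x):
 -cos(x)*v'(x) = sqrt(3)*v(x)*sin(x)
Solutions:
 v(x) = C1*cos(x)^(sqrt(3))


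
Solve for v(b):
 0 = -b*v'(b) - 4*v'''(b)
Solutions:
 v(b) = C1 + Integral(C2*airyai(-2^(1/3)*b/2) + C3*airybi(-2^(1/3)*b/2), b)


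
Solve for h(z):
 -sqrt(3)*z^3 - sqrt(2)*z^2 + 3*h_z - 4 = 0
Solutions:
 h(z) = C1 + sqrt(3)*z^4/12 + sqrt(2)*z^3/9 + 4*z/3


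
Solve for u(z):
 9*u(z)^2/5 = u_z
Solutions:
 u(z) = -5/(C1 + 9*z)


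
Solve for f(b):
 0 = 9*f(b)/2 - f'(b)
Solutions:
 f(b) = C1*exp(9*b/2)


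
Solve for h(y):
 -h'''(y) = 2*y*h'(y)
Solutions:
 h(y) = C1 + Integral(C2*airyai(-2^(1/3)*y) + C3*airybi(-2^(1/3)*y), y)


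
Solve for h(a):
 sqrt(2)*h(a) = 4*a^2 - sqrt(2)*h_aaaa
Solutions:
 h(a) = 2*sqrt(2)*a^2 + (C1*sin(sqrt(2)*a/2) + C2*cos(sqrt(2)*a/2))*exp(-sqrt(2)*a/2) + (C3*sin(sqrt(2)*a/2) + C4*cos(sqrt(2)*a/2))*exp(sqrt(2)*a/2)


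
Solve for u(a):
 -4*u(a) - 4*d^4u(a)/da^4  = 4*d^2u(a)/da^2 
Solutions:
 u(a) = (C1*sin(sqrt(3)*a/2) + C2*cos(sqrt(3)*a/2))*exp(-a/2) + (C3*sin(sqrt(3)*a/2) + C4*cos(sqrt(3)*a/2))*exp(a/2)


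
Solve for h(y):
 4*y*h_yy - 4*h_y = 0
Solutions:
 h(y) = C1 + C2*y^2


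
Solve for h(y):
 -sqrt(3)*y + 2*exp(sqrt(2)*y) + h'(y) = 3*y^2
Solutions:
 h(y) = C1 + y^3 + sqrt(3)*y^2/2 - sqrt(2)*exp(sqrt(2)*y)


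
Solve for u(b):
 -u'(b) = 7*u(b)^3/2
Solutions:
 u(b) = -sqrt(-1/(C1 - 7*b))
 u(b) = sqrt(-1/(C1 - 7*b))


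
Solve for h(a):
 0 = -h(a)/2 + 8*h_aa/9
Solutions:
 h(a) = C1*exp(-3*a/4) + C2*exp(3*a/4)


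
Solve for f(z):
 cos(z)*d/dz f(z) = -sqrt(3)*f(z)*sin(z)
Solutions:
 f(z) = C1*cos(z)^(sqrt(3))


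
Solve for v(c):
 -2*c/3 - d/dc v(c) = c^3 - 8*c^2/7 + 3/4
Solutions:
 v(c) = C1 - c^4/4 + 8*c^3/21 - c^2/3 - 3*c/4


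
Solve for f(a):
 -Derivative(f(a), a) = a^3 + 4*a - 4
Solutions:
 f(a) = C1 - a^4/4 - 2*a^2 + 4*a


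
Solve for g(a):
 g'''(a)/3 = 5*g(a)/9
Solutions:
 g(a) = C3*exp(3^(2/3)*5^(1/3)*a/3) + (C1*sin(3^(1/6)*5^(1/3)*a/2) + C2*cos(3^(1/6)*5^(1/3)*a/2))*exp(-3^(2/3)*5^(1/3)*a/6)


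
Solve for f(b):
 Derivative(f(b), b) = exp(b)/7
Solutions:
 f(b) = C1 + exp(b)/7


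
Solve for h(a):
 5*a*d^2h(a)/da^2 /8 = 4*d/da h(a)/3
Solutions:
 h(a) = C1 + C2*a^(47/15)


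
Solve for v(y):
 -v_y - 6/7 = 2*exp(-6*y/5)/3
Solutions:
 v(y) = C1 - 6*y/7 + 5*exp(-6*y/5)/9


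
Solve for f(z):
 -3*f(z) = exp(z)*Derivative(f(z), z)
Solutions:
 f(z) = C1*exp(3*exp(-z))


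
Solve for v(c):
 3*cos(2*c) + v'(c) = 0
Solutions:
 v(c) = C1 - 3*sin(2*c)/2


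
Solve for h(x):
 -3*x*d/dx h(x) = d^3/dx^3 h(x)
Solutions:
 h(x) = C1 + Integral(C2*airyai(-3^(1/3)*x) + C3*airybi(-3^(1/3)*x), x)


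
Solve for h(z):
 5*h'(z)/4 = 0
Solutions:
 h(z) = C1


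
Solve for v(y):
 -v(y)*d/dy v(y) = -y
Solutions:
 v(y) = -sqrt(C1 + y^2)
 v(y) = sqrt(C1 + y^2)


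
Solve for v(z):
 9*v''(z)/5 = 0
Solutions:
 v(z) = C1 + C2*z


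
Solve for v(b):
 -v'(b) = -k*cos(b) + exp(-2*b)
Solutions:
 v(b) = C1 + k*sin(b) + exp(-2*b)/2


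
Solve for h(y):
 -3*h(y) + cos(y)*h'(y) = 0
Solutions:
 h(y) = C1*(sin(y) + 1)^(3/2)/(sin(y) - 1)^(3/2)


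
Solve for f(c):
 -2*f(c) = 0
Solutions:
 f(c) = 0


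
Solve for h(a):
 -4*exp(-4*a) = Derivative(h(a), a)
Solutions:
 h(a) = C1 + exp(-4*a)


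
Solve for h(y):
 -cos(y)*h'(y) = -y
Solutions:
 h(y) = C1 + Integral(y/cos(y), y)


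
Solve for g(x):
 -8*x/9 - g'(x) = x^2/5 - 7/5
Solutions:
 g(x) = C1 - x^3/15 - 4*x^2/9 + 7*x/5


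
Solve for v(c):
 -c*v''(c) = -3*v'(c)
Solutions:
 v(c) = C1 + C2*c^4


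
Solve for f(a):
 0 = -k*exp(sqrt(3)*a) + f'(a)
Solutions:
 f(a) = C1 + sqrt(3)*k*exp(sqrt(3)*a)/3


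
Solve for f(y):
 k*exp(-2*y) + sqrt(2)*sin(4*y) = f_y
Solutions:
 f(y) = C1 - k*exp(-2*y)/2 - sqrt(2)*cos(4*y)/4


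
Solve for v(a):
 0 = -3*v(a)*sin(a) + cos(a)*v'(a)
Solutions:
 v(a) = C1/cos(a)^3


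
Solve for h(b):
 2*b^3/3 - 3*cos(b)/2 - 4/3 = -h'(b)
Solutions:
 h(b) = C1 - b^4/6 + 4*b/3 + 3*sin(b)/2


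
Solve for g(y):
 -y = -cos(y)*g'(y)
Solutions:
 g(y) = C1 + Integral(y/cos(y), y)


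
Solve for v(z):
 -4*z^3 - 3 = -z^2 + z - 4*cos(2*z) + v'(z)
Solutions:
 v(z) = C1 - z^4 + z^3/3 - z^2/2 - 3*z + 2*sin(2*z)


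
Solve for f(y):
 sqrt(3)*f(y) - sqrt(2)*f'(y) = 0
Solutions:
 f(y) = C1*exp(sqrt(6)*y/2)


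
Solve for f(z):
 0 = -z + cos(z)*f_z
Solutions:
 f(z) = C1 + Integral(z/cos(z), z)


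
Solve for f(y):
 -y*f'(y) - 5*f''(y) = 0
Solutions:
 f(y) = C1 + C2*erf(sqrt(10)*y/10)


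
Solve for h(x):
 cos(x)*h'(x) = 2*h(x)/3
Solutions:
 h(x) = C1*(sin(x) + 1)^(1/3)/(sin(x) - 1)^(1/3)


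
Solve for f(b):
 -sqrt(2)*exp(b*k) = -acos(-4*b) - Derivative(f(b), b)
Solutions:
 f(b) = C1 - b*acos(-4*b) - sqrt(1 - 16*b^2)/4 + sqrt(2)*Piecewise((exp(b*k)/k, Ne(k, 0)), (b, True))


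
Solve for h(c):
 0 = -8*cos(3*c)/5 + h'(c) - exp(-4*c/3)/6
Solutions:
 h(c) = C1 + 8*sin(3*c)/15 - exp(-4*c/3)/8


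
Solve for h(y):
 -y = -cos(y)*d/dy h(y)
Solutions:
 h(y) = C1 + Integral(y/cos(y), y)


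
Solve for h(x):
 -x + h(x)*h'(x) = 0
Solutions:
 h(x) = -sqrt(C1 + x^2)
 h(x) = sqrt(C1 + x^2)


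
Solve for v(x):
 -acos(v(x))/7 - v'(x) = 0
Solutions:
 Integral(1/acos(_y), (_y, v(x))) = C1 - x/7


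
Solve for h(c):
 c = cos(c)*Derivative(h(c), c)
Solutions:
 h(c) = C1 + Integral(c/cos(c), c)


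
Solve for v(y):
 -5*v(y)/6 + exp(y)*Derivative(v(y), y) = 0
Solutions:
 v(y) = C1*exp(-5*exp(-y)/6)


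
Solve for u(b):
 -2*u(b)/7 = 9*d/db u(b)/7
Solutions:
 u(b) = C1*exp(-2*b/9)


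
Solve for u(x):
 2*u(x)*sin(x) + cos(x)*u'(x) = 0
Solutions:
 u(x) = C1*cos(x)^2


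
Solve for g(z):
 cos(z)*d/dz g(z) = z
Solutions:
 g(z) = C1 + Integral(z/cos(z), z)


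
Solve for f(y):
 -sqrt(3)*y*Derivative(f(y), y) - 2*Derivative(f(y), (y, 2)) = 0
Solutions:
 f(y) = C1 + C2*erf(3^(1/4)*y/2)


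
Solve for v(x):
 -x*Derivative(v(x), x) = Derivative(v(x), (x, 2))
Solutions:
 v(x) = C1 + C2*erf(sqrt(2)*x/2)


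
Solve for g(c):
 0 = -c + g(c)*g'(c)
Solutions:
 g(c) = -sqrt(C1 + c^2)
 g(c) = sqrt(C1 + c^2)


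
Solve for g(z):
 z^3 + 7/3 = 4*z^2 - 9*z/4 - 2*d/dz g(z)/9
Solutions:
 g(z) = C1 - 9*z^4/8 + 6*z^3 - 81*z^2/16 - 21*z/2


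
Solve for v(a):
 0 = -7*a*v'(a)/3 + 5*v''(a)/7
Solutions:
 v(a) = C1 + C2*erfi(7*sqrt(30)*a/30)


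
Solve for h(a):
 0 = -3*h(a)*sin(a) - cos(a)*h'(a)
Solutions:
 h(a) = C1*cos(a)^3


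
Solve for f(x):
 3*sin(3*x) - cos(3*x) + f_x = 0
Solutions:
 f(x) = C1 + sin(3*x)/3 + cos(3*x)


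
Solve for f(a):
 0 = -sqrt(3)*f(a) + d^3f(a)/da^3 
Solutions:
 f(a) = C3*exp(3^(1/6)*a) + (C1*sin(3^(2/3)*a/2) + C2*cos(3^(2/3)*a/2))*exp(-3^(1/6)*a/2)


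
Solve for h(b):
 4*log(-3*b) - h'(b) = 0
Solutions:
 h(b) = C1 + 4*b*log(-b) + 4*b*(-1 + log(3))


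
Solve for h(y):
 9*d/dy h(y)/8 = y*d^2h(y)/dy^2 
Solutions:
 h(y) = C1 + C2*y^(17/8)


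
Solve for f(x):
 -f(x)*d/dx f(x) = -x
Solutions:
 f(x) = -sqrt(C1 + x^2)
 f(x) = sqrt(C1 + x^2)


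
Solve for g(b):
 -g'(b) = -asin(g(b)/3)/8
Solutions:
 Integral(1/asin(_y/3), (_y, g(b))) = C1 + b/8


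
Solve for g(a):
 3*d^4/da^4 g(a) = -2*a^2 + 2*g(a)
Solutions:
 g(a) = C1*exp(-2^(1/4)*3^(3/4)*a/3) + C2*exp(2^(1/4)*3^(3/4)*a/3) + C3*sin(2^(1/4)*3^(3/4)*a/3) + C4*cos(2^(1/4)*3^(3/4)*a/3) + a^2


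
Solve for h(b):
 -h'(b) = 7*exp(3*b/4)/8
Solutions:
 h(b) = C1 - 7*exp(3*b/4)/6


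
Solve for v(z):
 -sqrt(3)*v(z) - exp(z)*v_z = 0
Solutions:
 v(z) = C1*exp(sqrt(3)*exp(-z))


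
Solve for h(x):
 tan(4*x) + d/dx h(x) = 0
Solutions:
 h(x) = C1 + log(cos(4*x))/4


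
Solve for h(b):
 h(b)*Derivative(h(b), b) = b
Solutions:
 h(b) = -sqrt(C1 + b^2)
 h(b) = sqrt(C1 + b^2)


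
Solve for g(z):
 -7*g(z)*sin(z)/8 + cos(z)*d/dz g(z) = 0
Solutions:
 g(z) = C1/cos(z)^(7/8)


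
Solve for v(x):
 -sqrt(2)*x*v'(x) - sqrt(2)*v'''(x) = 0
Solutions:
 v(x) = C1 + Integral(C2*airyai(-x) + C3*airybi(-x), x)


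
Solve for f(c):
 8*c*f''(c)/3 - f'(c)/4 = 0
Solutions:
 f(c) = C1 + C2*c^(35/32)


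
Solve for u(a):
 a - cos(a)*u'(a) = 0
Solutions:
 u(a) = C1 + Integral(a/cos(a), a)


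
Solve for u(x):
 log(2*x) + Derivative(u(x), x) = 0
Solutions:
 u(x) = C1 - x*log(x) - x*log(2) + x


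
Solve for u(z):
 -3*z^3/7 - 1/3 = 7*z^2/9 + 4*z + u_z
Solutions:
 u(z) = C1 - 3*z^4/28 - 7*z^3/27 - 2*z^2 - z/3


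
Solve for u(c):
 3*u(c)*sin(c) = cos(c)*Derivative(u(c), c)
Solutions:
 u(c) = C1/cos(c)^3


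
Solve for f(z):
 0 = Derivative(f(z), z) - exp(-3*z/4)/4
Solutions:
 f(z) = C1 - exp(-3*z/4)/3


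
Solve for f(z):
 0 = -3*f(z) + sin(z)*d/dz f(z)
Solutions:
 f(z) = C1*(cos(z) - 1)^(3/2)/(cos(z) + 1)^(3/2)
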